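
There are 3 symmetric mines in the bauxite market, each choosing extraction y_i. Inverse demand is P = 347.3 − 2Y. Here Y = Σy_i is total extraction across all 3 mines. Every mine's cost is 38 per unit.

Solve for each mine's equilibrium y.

A representative mine's profit is π_i = y_i(347.3 − 2Y) − 38y_i, with Y = y_i + Σ_{j≠i} y_j.
First-order condition: 309.3 − 4y_i − 2Σ_{j≠i} y_j = 0.
Imposing symmetry (y_j = y for all j) turns Σ_{j≠i} y_j into 2y, so 309.3 = 8y and y = 38.6625.

38.6625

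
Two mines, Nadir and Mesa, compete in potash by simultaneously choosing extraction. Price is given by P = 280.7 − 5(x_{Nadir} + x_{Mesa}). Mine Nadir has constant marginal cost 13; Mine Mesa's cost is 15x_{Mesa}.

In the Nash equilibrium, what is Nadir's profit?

Mine Nadir's profit: π = x_{Nadir}(280.7 − 5(x_{Nadir} + x_{Mesa})) − 13x_{Nadir}.
∂π/∂x_{Nadir} = 267.7 − 10x_{Nadir} − 5x_{Mesa} = 0, so x_{Nadir} = 26.77 − 0.5x_{Mesa}.
By the same steps for Mesa: x_{Mesa} = 26.57 − 0.5x_{Nadir}.
Substituting the second reaction function into the first: x_{Nadir} = 26.77 − 0.5(26.57 − 0.5x_{Nadir}), which gives 0.75x_{Nadir} = 13.485 ⇒ x_{Nadir} = 17.98.
Then x_{Mesa} = 26.57 − 0.5·17.98 = 17.58.
Price P = 280.7 − 5·35.56 = 102.9.
Nadir's profit: (102.9 − 13)·17.98 = 1616.402.

1616.402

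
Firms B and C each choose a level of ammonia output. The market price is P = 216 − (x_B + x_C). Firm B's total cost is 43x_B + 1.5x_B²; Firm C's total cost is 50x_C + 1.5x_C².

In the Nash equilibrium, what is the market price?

159.5

Firm B's profit: π = x_B(216 − (x_B + x_C)) − 43x_B − 1.5x_B².
∂π/∂x_B = 173 − 5x_B − x_C = 0, so x_B = 34.6 − 0.2x_C.
By the same steps for C: x_C = 33.2 − 0.2x_B.
Plugging x_C into B's best response: x_B = 34.6 − 0.2(33.2 − 0.2x_B) ⇒ 0.96x_B = 27.96, so x_B = 29.125.
Then x_C = 33.2 − 0.2·29.125 = 27.375.
Equilibrium price: P = 216 − 56.5 = 159.5.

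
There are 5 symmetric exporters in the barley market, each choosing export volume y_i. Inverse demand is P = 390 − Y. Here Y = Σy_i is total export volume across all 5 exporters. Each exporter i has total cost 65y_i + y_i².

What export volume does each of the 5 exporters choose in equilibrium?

40.625

A representative exporter's profit is π_i = y_i(390 − Y) − 65y_i − y_i², with Y = y_i + Σ_{j≠i} y_j.
First-order condition: 325 − 4y_i − Σ_{j≠i} y_j = 0.
In a symmetric equilibrium every exporter chooses the same y, so Σ_{j≠i} y_j = 4y. The condition becomes 325 − 8y = 0, giving y = 325/8 = 40.625.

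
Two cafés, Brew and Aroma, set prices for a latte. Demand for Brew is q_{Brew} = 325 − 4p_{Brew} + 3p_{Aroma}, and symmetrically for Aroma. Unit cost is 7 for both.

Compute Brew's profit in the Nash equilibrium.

Brew's profit: π = (p_{Brew} − 7)(325 − 4p_{Brew} + 3p_{Aroma}).
∂π/∂p_{Brew} = 353 − 8p_{Brew} + 3p_{Aroma} = 0 ⇒ p_{Brew} = 44.125 + 0.375p_{Aroma}.
By symmetry p_{Aroma} = p_{Brew}; substituting into the reaction function, 0.625p_{Brew} = 44.125 and p_{Brew} = 70.6.
q_{Brew} = 325 − 4·70.6 + 3·70.6 = 254.4.
Profit = (70.6 − 7)·254.4 = 16179.84.

16179.84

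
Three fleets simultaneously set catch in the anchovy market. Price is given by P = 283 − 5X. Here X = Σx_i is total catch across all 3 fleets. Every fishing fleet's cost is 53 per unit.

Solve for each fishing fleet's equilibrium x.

11.5

A representative fishing fleet's profit is π_i = x_i(283 − 5X) − 53x_i, with X = x_i + Σ_{j≠i} x_j.
First-order condition: 230 − 10x_i − 5Σ_{j≠i} x_j = 0.
Imposing symmetry (x_j = x for all j) turns Σ_{j≠i} x_j into 2x, so 230 = 20x and x = 11.5.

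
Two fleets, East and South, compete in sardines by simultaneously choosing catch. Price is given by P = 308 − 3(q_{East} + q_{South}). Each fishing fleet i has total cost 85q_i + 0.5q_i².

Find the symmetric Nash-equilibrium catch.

22.3

Fishing fleet East's profit: π = q_{East}(308 − 3(q_{East} + q_{South})) − 85q_{East} − 0.5q_{East}².
∂π/∂q_{East} = 223 − 7q_{East} − 3q_{South} = 0, so q_{East} = 223/7 − (3/7)q_{South}.
The game is symmetric, so in equilibrium q_{South} = q_{East}: the reaction function gives (10/7)q_{East} = 223/7, hence q_{East} = 22.3.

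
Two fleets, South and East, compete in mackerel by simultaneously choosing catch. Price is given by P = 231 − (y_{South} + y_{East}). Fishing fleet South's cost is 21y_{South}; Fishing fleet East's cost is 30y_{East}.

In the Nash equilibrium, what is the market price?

94

Fishing fleet South's profit: π = y_{South}(231 − (y_{South} + y_{East})) − 21y_{South}.
∂π/∂y_{South} = 210 − 2y_{South} − y_{East} = 0, so y_{South} = 105 − 0.5y_{East}.
By the same steps for East: y_{East} = 100.5 − 0.5y_{South}.
Substituting the second reaction function into the first: y_{South} = 105 − 0.5(100.5 − 0.5y_{South}), which gives 0.75y_{South} = 54.75 ⇒ y_{South} = 73.
Then y_{East} = 100.5 − 0.5·73 = 64.
Equilibrium price: P = 231 − 137 = 94.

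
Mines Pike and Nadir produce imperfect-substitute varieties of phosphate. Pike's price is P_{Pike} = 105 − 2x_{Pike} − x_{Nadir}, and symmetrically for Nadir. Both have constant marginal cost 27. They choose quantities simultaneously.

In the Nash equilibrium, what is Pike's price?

58.2

Mine Pike's profit: π = x_{Pike}(105 − 2x_{Pike} − x_{Nadir}) − 27x_{Pike}.
∂π/∂x_{Pike} = 78 − 4x_{Pike} − x_{Nadir} = 0 ⇒ x_{Pike} = 19.5 − 0.25x_{Nadir}.
Setting x_{Pike} = x_{Nadir} in the reaction function: x_{Pike} = 19.5 − 0.25x_{Pike}, so x_{Pike} = 19.5 / 1.25 = 15.6.
P_{Pike} = 105 − 2·15.6 − 15.6 = 58.2.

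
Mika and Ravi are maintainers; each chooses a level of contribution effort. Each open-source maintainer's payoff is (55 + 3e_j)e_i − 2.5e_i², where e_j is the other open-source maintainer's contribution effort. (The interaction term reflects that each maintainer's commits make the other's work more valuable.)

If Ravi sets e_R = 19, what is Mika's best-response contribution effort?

Mika's payoff is (55 + 3e_R)e_M − 2.5e_M².
∂π/∂e_M = 55 + 3e_R − 5e_M = 0, so e_M = 11 + 0.6e_R.
At e_R = 19: e_M = 11 + 0.6·19 = 22.4.

22.4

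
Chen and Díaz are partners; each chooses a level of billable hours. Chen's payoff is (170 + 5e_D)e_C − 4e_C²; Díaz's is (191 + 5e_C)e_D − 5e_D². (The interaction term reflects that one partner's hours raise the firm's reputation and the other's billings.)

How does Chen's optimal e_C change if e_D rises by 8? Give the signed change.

5

Expanding Chen's payoff: 170e_C + 5e_De_C − 4e_C².
∂π/∂e_C = 170 + 5e_D − 8e_C = 0, so e_C = 21.25 + 0.625e_D.
The reaction-function slope is 0.625, so an 8-unit rise in e_D moves e_C by 0.625 × 8 = 5. Chen's best response rises — the actions are strategic complements.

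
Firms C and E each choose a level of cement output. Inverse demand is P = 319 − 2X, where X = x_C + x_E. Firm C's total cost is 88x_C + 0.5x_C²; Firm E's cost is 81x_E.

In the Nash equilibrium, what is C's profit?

Firm C's profit: π = x_C(319 − 2(x_C + x_E)) − 88x_C − 0.5x_C².
∂π/∂x_C = 231 − 5x_C − 2x_E = 0, so x_C = 46.2 − 0.4x_E.
For E: ∂π/∂x_E = 238 − 4x_E − 2x_C = 0 ⇒ x_E = 59.5 − 0.5x_C.
Plugging x_E into C's best response: x_C = 46.2 − 0.4(59.5 − 0.5x_C) ⇒ 0.8x_C = 22.4, so x_C = 28.
Then x_E = 59.5 − 0.5·28 = 45.5.
Price P = 319 − 2·73.5 = 172.
C's profit: (172 − 88)·28 − 0.5(28)² = 1960.

1960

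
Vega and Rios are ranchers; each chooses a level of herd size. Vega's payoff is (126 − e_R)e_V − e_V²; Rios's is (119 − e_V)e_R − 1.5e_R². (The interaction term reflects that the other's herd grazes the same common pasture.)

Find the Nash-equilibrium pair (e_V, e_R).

Expanding Vega's payoff: 126e_V − e_Re_V − e_V².
∂π/∂e_V = 126 − e_R − 2e_V = 0, so e_V = 63 − 0.5e_R.
Likewise for Rios: e_R = 119/3 − (1/3)e_V.
Substituting the second reaction function into the first: e_V = 63 − 0.5(119/3 − (1/3)e_V), which gives (5/6)e_V = 259/6 ⇒ e_V = 51.8.
Then e_R = 119/3 − (1/3)·51.8 = 22.4.

51.8, 22.4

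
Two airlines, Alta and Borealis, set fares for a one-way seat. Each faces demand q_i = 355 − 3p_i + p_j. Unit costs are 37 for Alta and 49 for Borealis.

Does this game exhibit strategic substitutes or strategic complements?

strategic complements

Alta's profit: π = (p_{Alta} − 37)(355 − 3p_{Alta} + p_{Borealis}).
∂π/∂p_{Alta} = 466 − 6p_{Alta} + p_{Borealis} = 0 ⇒ p_{Alta} = 233/3 + (1/6)p_{Borealis}.
The best-response slope dp_{Alta}/dp_{Borealis} = 1/6 > 0: the reaction function is upward-sloping, so the choices are strategic complements.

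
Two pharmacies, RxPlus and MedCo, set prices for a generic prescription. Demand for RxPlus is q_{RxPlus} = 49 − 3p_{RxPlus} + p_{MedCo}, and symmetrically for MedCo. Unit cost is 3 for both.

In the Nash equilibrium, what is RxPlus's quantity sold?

25.8

RxPlus's profit: π = (p_{RxPlus} − 3)(49 − 3p_{RxPlus} + p_{MedCo}).
∂π/∂p_{RxPlus} = 58 − 6p_{RxPlus} + p_{MedCo} = 0 ⇒ p_{RxPlus} = 29/3 + (1/6)p_{MedCo}.
Setting p_{RxPlus} = p_{MedCo} in the reaction function: p_{RxPlus} = 29/3 + (1/6)p_{RxPlus}, so p_{RxPlus} = (29/3) / (5/6) = 11.6.
q_{RxPlus} = 49 − 3·11.6 + 11.6 = 25.8.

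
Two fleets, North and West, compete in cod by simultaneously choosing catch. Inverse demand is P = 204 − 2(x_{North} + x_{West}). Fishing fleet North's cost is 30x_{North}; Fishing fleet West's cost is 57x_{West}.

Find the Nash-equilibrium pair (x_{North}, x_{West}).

33.5, 20

Fishing fleet North's profit: π = x_{North}(204 − 2(x_{North} + x_{West})) − 30x_{North}.
∂π/∂x_{North} = 174 − 4x_{North} − 2x_{West} = 0, so x_{North} = 43.5 − 0.5x_{West}.
By the same steps for West: x_{West} = 36.75 − 0.5x_{North}.
Plugging x_{West} into North's best response: x_{North} = 43.5 − 0.5(36.75 − 0.5x_{North}) ⇒ 0.75x_{North} = 25.125, so x_{North} = 33.5.
Then x_{West} = 36.75 − 0.5·33.5 = 20.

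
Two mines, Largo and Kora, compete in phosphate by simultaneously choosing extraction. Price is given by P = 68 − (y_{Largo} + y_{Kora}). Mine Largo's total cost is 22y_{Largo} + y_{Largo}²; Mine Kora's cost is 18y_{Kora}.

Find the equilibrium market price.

40

Mine Largo's profit: π = y_{Largo}(68 − (y_{Largo} + y_{Kora})) − 22y_{Largo} − y_{Largo}².
∂π/∂y_{Largo} = 46 − 4y_{Largo} − y_{Kora} = 0, so y_{Largo} = 11.5 − 0.25y_{Kora}.
For Kora: ∂π/∂y_{Kora} = 50 − 2y_{Kora} − y_{Largo} = 0 ⇒ y_{Kora} = 25 − 0.5y_{Largo}.
Plugging y_{Kora} into Largo's best response: y_{Largo} = 11.5 − 0.25(25 − 0.5y_{Largo}) ⇒ 0.875y_{Largo} = 5.25, so y_{Largo} = 6.
Then y_{Kora} = 25 − 0.5·6 = 22.
Equilibrium price: P = 68 − 28 = 40.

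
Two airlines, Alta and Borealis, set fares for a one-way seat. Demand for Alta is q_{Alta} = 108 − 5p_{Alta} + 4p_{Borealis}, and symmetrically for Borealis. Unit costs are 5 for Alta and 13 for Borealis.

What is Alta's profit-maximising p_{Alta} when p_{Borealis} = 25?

23.3

Alta's profit: π = (p_{Alta} − 5)(108 − 5p_{Alta} + 4p_{Borealis}).
∂π/∂p_{Alta} = 133 − 10p_{Alta} + 4p_{Borealis} = 0 ⇒ p_{Alta} = 13.3 + 0.4p_{Borealis}.
At p_{Borealis} = 25: p_{Alta} = 13.3 + 0.4·25 = 23.3.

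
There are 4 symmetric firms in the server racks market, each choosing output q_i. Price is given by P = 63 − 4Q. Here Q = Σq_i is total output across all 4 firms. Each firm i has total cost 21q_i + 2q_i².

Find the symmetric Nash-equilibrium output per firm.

A representative firm's profit is π_i = q_i(63 − 4Q) − 21q_i − 2q_i², with Q = q_i + Σ_{j≠i} q_j.
First-order condition: 42 − 12q_i − 4Σ_{j≠i} q_j = 0.
Imposing symmetry (q_j = q for all j) turns Σ_{j≠i} q_j into 3q, so 42 = 24q and q = 1.75.

1.75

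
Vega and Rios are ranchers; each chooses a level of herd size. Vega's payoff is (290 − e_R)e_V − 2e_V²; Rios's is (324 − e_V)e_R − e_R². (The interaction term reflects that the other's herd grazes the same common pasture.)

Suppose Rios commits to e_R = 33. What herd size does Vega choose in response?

64.25

Expanding Vega's payoff: 290e_V − e_Re_V − 2e_V².
∂π/∂e_V = 290 − e_R − 4e_V = 0, so e_V = 72.5 − 0.25e_R.
At e_R = 33: e_V = 72.5 − 0.25·33 = 64.25.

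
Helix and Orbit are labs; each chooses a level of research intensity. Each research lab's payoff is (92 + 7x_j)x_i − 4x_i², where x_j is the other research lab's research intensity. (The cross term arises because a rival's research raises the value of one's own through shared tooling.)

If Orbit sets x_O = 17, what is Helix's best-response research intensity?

26.375

Helix's payoff is (92 + 7x_O)x_H − 4x_H².
∂π/∂x_H = 92 + 7x_O − 8x_H = 0, so x_H = 11.5 + 0.875x_O.
At x_O = 17: x_H = 11.5 + 0.875·17 = 26.375.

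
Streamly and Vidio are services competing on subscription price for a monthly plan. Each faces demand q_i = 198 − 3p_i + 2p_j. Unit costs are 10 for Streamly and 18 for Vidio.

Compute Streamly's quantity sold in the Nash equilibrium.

Streamly's profit: π = (p_{Streamly} − 10)(198 − 3p_{Streamly} + 2p_{Vidio}).
∂π/∂p_{Streamly} = 228 − 6p_{Streamly} + 2p_{Vidio} = 0 ⇒ p_{Streamly} = 38 + (1/3)p_{Vidio}.
Similarly p_{Vidio} = 42 + (1/3)p_{Streamly}.
Solving the two reaction functions simultaneously: (1 − (1/3)(1/3))p_{Streamly} = 38 + (1/3)·42, so (8/9)p_{Streamly} = 52 and p_{Streamly} = 58.5.
Then p_{Vidio} = 42 + (1/3)·58.5 = 61.5.
q_{Streamly} = 198 − 3·58.5 + 2·61.5 = 145.5.

145.5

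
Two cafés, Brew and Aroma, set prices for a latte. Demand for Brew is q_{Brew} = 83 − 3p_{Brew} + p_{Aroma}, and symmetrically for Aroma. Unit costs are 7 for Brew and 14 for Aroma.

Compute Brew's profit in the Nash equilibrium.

622.08

Brew's profit: π = (p_{Brew} − 7)(83 − 3p_{Brew} + p_{Aroma}).
∂π/∂p_{Brew} = 104 − 6p_{Brew} + p_{Aroma} = 0 ⇒ p_{Brew} = 52/3 + (1/6)p_{Aroma}.
Similarly p_{Aroma} = 125/6 + (1/6)p_{Brew}.
Solving the two reaction functions simultaneously: (1 − (1/6)(1/6))p_{Brew} = 52/3 + (1/6)·(125/6), so (35/36)p_{Brew} = 749/36 and p_{Brew} = 21.4.
Then p_{Aroma} = 125/6 + (1/6)·21.4 = 24.4.
q_{Brew} = 83 − 3·21.4 + 24.4 = 43.2.
Profit = (21.4 − 7)·43.2 = 622.08.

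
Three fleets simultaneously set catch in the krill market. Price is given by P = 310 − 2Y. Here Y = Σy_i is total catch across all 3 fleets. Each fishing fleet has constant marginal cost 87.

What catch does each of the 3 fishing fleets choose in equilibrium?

27.875

A representative fishing fleet's profit is π_i = y_i(310 − 2Y) − 87y_i, with Y = y_i + Σ_{j≠i} y_j.
First-order condition: 223 − 4y_i − 2Σ_{j≠i} y_j = 0.
In a symmetric equilibrium every fishing fleet chooses the same y, so Σ_{j≠i} y_j = 2y. The condition becomes 223 − 8y = 0, giving y = 223/8 = 27.875.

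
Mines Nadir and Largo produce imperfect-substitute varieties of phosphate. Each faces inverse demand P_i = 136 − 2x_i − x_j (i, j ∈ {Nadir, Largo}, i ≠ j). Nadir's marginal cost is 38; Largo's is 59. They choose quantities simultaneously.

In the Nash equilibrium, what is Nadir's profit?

882

Mine Nadir's profit: π = x_{Nadir}(136 − 2x_{Nadir} − x_{Largo}) − 38x_{Nadir}.
∂π/∂x_{Nadir} = 98 − 4x_{Nadir} − x_{Largo} = 0 ⇒ x_{Nadir} = 24.5 − 0.25x_{Largo}.
Similarly x_{Largo} = 19.25 − 0.25x_{Nadir}.
Substituting the second reaction function into the first: x_{Nadir} = 24.5 − 0.25(19.25 − 0.25x_{Nadir}), which gives 0.9375x_{Nadir} = 19.6875 ⇒ x_{Nadir} = 21.
Then x_{Largo} = 19.25 − 0.25·21 = 14.
P_{Nadir} = 136 − 2·21 − 14 = 80.
Profit = (80 − 38)·21 = 882.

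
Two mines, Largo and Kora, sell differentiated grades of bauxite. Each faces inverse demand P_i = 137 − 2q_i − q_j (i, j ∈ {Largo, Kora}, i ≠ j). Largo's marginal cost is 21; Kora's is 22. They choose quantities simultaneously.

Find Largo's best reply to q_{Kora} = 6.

Mine Largo's profit: π = q_{Largo}(137 − 2q_{Largo} − q_{Kora}) − 21q_{Largo}.
∂π/∂q_{Largo} = 116 − 4q_{Largo} − q_{Kora} = 0 ⇒ q_{Largo} = 29 − 0.25q_{Kora}.
At q_{Kora} = 6: q_{Largo} = 29 − 0.25·6 = 27.5.

27.5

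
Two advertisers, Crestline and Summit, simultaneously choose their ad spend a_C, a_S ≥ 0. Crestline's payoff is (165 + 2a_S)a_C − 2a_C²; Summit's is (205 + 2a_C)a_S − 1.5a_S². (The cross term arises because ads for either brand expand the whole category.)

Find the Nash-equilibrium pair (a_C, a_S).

113.125, 143.75

Expanding Crestline's payoff: 165a_C + 2a_Sa_C − 2a_C².
∂π/∂a_C = 165 + 2a_S − 4a_C = 0, so a_C = 41.25 + 0.5a_S.
Likewise for Summit: a_S = 205/3 + (2/3)a_C.
Plugging a_S into Crestline's best response: a_C = 41.25 + 0.5(205/3 + (2/3)a_C) ⇒ (2/3)a_C = 905/12, so a_C = 113.125.
Then a_S = 205/3 + (2/3)·113.125 = 143.75.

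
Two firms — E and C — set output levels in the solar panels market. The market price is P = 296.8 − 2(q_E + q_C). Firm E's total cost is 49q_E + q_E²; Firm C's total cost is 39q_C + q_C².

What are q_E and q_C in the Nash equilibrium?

30.35, 32.85

Firm E's profit: π = q_E(296.8 − 2(q_E + q_C)) − 49q_E − q_E².
∂π/∂q_E = 247.8 − 6q_E − 2q_C = 0, so q_E = 41.3 − (1/3)q_C.
By the same steps for C: q_C = 1289/30 − (1/3)q_E.
Substituting the second reaction function into the first: q_E = 41.3 − (1/3)(1289/30 − (1/3)q_E), which gives (8/9)q_E = 1214/45 ⇒ q_E = 30.35.
Then q_C = 1289/30 − (1/3)·30.35 = 32.85.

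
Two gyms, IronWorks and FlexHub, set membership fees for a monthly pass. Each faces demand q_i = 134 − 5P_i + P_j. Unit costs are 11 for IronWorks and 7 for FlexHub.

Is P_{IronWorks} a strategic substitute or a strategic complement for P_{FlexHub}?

strategic complements

IronWorks's profit: π = (P_{IronWorks} − 11)(134 − 5P_{IronWorks} + P_{FlexHub}).
∂π/∂P_{IronWorks} = 189 − 10P_{IronWorks} + P_{FlexHub} = 0 ⇒ P_{IronWorks} = 18.9 + 0.1P_{FlexHub}.
The best-response slope dP_{IronWorks}/dP_{FlexHub} = 0.1 > 0: the reaction function is upward-sloping, so the choices are strategic complements.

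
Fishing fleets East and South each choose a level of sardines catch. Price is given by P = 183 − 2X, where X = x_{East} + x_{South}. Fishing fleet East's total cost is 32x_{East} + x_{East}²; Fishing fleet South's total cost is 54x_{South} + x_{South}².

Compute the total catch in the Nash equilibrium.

35

Fishing fleet East's profit: π = x_{East}(183 − 2(x_{East} + x_{South})) − 32x_{East} − x_{East}².
∂π/∂x_{East} = 151 − 6x_{East} − 2x_{South} = 0, so x_{East} = 151/6 − (1/3)x_{South}.
By the same steps for South: x_{South} = 21.5 − (1/3)x_{East}.
Solving the two reaction functions simultaneously: (1 − (−1/3)(−1/3))x_{East} = 151/6 − (1/3)·21.5, so (8/9)x_{East} = 18 and x_{East} = 20.25.
Then x_{South} = 21.5 − (1/3)·20.25 = 14.75.
Total catch: 20.25 + 14.75 = 35.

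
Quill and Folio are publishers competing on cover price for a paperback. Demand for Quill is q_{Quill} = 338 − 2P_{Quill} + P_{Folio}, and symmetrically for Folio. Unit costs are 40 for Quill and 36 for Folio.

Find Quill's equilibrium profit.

19522.88

Quill's profit: π = (P_{Quill} − 40)(338 − 2P_{Quill} + P_{Folio}).
∂π/∂P_{Quill} = 418 − 4P_{Quill} + P_{Folio} = 0 ⇒ P_{Quill} = 104.5 + 0.25P_{Folio}.
Similarly P_{Folio} = 102.5 + 0.25P_{Quill}.
Plugging P_{Folio} into Quill's best response: P_{Quill} = 104.5 + 0.25(102.5 + 0.25P_{Quill}) ⇒ 0.9375P_{Quill} = 130.125, so P_{Quill} = 138.8.
Then P_{Folio} = 102.5 + 0.25·138.8 = 137.2.
q_{Quill} = 338 − 2·138.8 + 137.2 = 197.6.
Profit = (138.8 − 40)·197.6 = 19522.88.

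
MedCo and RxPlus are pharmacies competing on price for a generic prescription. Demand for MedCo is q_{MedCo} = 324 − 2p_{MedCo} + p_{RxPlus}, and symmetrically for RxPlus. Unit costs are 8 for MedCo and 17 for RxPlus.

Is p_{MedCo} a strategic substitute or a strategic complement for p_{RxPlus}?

MedCo's profit: π = (p_{MedCo} − 8)(324 − 2p_{MedCo} + p_{RxPlus}).
∂π/∂p_{MedCo} = 340 − 4p_{MedCo} + p_{RxPlus} = 0 ⇒ p_{MedCo} = 85 + 0.25p_{RxPlus}.
The best-response slope dp_{MedCo}/dp_{RxPlus} = 0.25 > 0: the reaction function is upward-sloping, so the choices are strategic complements.

strategic complements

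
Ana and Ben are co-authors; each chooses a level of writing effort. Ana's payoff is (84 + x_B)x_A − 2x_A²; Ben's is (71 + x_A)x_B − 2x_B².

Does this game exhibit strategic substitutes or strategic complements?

Expanding Ana's payoff: 84x_A + x_Bx_A − 2x_A².
∂π/∂x_A = 84 + x_B − 4x_A = 0, so x_A = 21 + 0.25x_B.
The best-response slope dx_A/dx_B = 0.25 > 0: the reaction function is upward-sloping, so the choices are strategic complements.

strategic complements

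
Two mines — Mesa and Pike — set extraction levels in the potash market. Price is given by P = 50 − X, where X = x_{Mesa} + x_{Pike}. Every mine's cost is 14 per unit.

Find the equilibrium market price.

Mine Mesa's profit: π = x_{Mesa}(50 − (x_{Mesa} + x_{Pike})) − 14x_{Mesa}.
∂π/∂x_{Mesa} = 36 − 2x_{Mesa} − x_{Pike} = 0, so x_{Mesa} = 18 − 0.5x_{Pike}.
The game is symmetric, so in equilibrium x_{Pike} = x_{Mesa}: the reaction function gives 1.5x_{Mesa} = 18, hence x_{Mesa} = 12.
Equilibrium price: P = 50 − 24 = 26.

26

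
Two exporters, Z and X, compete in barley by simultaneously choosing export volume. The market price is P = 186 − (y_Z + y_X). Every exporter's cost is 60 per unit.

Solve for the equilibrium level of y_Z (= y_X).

Exporter Z's profit: π = y_Z(186 − (y_Z + y_X)) − 60y_Z.
∂π/∂y_Z = 126 − 2y_Z − y_X = 0, so y_Z = 63 − 0.5y_X.
By symmetry y_X = y_Z; substituting into the reaction function, 1.5y_Z = 63 and y_Z = 42.

42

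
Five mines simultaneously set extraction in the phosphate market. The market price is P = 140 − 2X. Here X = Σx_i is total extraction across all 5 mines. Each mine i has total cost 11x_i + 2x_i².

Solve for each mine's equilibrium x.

8.0625

A representative mine's profit is π_i = x_i(140 − 2X) − 11x_i − 2x_i², with X = x_i + Σ_{j≠i} x_j.
First-order condition: 129 − 8x_i − 2Σ_{j≠i} x_j = 0.
In a symmetric equilibrium every mine chooses the same x, so Σ_{j≠i} x_j = 4x. The condition becomes 129 − 16x = 0, giving x = 129/16 = 8.0625.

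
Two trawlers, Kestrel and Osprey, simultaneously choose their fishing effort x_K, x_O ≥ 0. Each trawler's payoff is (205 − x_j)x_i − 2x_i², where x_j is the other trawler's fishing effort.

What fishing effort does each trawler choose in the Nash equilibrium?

Kestrel's payoff is (205 − x_O)x_K − 2x_K².
∂π/∂x_K = 205 − x_O − 4x_K = 0, so x_K = 51.25 − 0.25x_O.
By symmetry x_O = x_K; substituting into the reaction function, 1.25x_K = 51.25 and x_K = 41.

41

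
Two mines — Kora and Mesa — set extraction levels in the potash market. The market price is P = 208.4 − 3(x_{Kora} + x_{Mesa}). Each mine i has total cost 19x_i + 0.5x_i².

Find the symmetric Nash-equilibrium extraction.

18.94

Mine Kora's profit: π = x_{Kora}(208.4 − 3(x_{Kora} + x_{Mesa})) − 19x_{Kora} − 0.5x_{Kora}².
∂π/∂x_{Kora} = 189.4 − 7x_{Kora} − 3x_{Mesa} = 0, so x_{Kora} = 947/35 − (3/7)x_{Mesa}.
By symmetry x_{Mesa} = x_{Kora}; substituting into the reaction function, (10/7)x_{Kora} = 947/35 and x_{Kora} = 18.94.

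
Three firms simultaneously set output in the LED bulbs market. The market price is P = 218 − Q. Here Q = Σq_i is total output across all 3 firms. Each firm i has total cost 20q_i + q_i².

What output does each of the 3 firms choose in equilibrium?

33

A representative firm's profit is π_i = q_i(218 − Q) − 20q_i − q_i², with Q = q_i + Σ_{j≠i} q_j.
First-order condition: 198 − 4q_i − Σ_{j≠i} q_j = 0.
In a symmetric equilibrium every firm chooses the same q, so Σ_{j≠i} q_j = 2q. The condition becomes 198 − 6q = 0, giving q = 198/6 = 33.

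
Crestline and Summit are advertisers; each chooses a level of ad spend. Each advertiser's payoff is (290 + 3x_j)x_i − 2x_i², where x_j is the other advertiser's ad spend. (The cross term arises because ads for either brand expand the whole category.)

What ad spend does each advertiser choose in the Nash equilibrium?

Crestline's payoff is (290 + 3x_S)x_C − 2x_C².
∂π/∂x_C = 290 + 3x_S − 4x_C = 0, so x_C = 72.5 + 0.75x_S.
The game is symmetric, so in equilibrium x_S = x_C: the reaction function gives 0.25x_C = 72.5, hence x_C = 290.

290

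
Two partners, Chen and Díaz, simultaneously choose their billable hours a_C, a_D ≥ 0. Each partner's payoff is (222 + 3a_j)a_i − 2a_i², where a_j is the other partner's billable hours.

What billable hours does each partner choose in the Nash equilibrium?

222

Chen's payoff is (222 + 3a_D)a_C − 2a_C².
∂π/∂a_C = 222 + 3a_D − 4a_C = 0, so a_C = 55.5 + 0.75a_D.
The game is symmetric, so in equilibrium a_D = a_C: the reaction function gives 0.25a_C = 55.5, hence a_C = 222.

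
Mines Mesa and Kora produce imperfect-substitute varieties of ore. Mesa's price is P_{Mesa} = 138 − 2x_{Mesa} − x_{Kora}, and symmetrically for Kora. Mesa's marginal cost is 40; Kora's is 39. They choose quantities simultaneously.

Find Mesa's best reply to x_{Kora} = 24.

Mine Mesa's profit: π = x_{Mesa}(138 − 2x_{Mesa} − x_{Kora}) − 40x_{Mesa}.
∂π/∂x_{Mesa} = 98 − 4x_{Mesa} − x_{Kora} = 0 ⇒ x_{Mesa} = 24.5 − 0.25x_{Kora}.
At x_{Kora} = 24: x_{Mesa} = 24.5 − 0.25·24 = 18.5.

18.5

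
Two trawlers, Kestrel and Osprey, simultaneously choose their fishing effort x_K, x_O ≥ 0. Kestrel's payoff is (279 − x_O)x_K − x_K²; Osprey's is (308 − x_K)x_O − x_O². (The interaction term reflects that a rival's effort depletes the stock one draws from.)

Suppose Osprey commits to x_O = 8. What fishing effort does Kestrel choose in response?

135.5

Expanding Kestrel's payoff: 279x_K − x_Ox_K − x_K².
∂π/∂x_K = 279 − x_O − 2x_K = 0, so x_K = 139.5 − 0.5x_O.
At x_O = 8: x_K = 139.5 − 0.5·8 = 135.5.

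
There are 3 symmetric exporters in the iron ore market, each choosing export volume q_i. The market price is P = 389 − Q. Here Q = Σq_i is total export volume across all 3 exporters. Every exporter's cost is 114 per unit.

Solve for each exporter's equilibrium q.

A representative exporter's profit is π_i = q_i(389 − Q) − 114q_i, with Q = q_i + Σ_{j≠i} q_j.
First-order condition: 275 − 2q_i − Σ_{j≠i} q_j = 0.
In a symmetric equilibrium every exporter chooses the same q, so Σ_{j≠i} q_j = 2q. The condition becomes 275 − 4q = 0, giving q = 275/4 = 68.75.

68.75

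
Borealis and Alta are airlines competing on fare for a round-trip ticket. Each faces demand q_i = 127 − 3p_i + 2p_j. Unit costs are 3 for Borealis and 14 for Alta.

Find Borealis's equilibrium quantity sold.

Borealis's profit: π = (p_{Borealis} − 3)(127 − 3p_{Borealis} + 2p_{Alta}).
∂π/∂p_{Borealis} = 136 − 6p_{Borealis} + 2p_{Alta} = 0 ⇒ p_{Borealis} = 68/3 + (1/3)p_{Alta}.
Similarly p_{Alta} = 169/6 + (1/3)p_{Borealis}.
Plugging p_{Alta} into Borealis's best response: p_{Borealis} = 68/3 + (1/3)(169/6 + (1/3)p_{Borealis}) ⇒ (8/9)p_{Borealis} = 577/18, so p_{Borealis} = 36.0625.
Then p_{Alta} = 169/6 + (1/3)·36.0625 = 40.1875.
q_{Borealis} = 127 − 3·36.0625 + 2·40.1875 = 99.1875.

99.1875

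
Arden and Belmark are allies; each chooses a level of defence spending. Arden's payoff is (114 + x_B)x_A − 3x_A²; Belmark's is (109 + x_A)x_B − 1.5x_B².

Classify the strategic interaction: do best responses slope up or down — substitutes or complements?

strategic complements

Expanding Arden's payoff: 114x_A + x_Bx_A − 3x_A².
∂π/∂x_A = 114 + x_B − 6x_A = 0, so x_A = 19 + (1/6)x_B.
The best-response slope dx_A/dx_B = 1/6 > 0: the reaction function is upward-sloping, so the choices are strategic complements.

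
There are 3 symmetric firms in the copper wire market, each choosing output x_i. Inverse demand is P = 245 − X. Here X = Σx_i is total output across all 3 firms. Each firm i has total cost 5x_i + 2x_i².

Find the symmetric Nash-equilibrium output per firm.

A representative firm's profit is π_i = x_i(245 − X) − 5x_i − 2x_i², with X = x_i + Σ_{j≠i} x_j.
First-order condition: 240 − 6x_i − Σ_{j≠i} x_j = 0.
With identical firms, set every x_j = x: then 240 − 6x − 2x = 0, i.e. x = 240/8 = 30.

30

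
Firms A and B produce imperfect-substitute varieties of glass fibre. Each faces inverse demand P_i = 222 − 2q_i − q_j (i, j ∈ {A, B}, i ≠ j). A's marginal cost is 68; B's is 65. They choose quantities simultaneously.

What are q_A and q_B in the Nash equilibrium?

Firm A's profit: π = q_A(222 − 2q_A − q_B) − 68q_A.
∂π/∂q_A = 154 − 4q_A − q_B = 0 ⇒ q_A = 38.5 − 0.25q_B.
Similarly q_B = 39.25 − 0.25q_A.
Substituting the second reaction function into the first: q_A = 38.5 − 0.25(39.25 − 0.25q_A), which gives 0.9375q_A = 28.6875 ⇒ q_A = 30.6.
Then q_B = 39.25 − 0.25·30.6 = 31.6.

30.6, 31.6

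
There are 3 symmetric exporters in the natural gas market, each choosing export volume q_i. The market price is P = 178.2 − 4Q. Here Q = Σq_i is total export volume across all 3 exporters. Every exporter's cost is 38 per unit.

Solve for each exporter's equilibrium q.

8.7625

A representative exporter's profit is π_i = q_i(178.2 − 4Q) − 38q_i, with Q = q_i + Σ_{j≠i} q_j.
First-order condition: 140.2 − 8q_i − 4Σ_{j≠i} q_j = 0.
Imposing symmetry (q_j = q for all j) turns Σ_{j≠i} q_j into 2q, so 140.2 = 16q and q = 8.7625.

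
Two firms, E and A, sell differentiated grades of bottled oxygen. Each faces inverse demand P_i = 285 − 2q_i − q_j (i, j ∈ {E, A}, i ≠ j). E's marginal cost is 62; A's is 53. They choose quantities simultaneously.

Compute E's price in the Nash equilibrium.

150

Firm E's profit: π = q_E(285 − 2q_E − q_A) − 62q_E.
∂π/∂q_E = 223 − 4q_E − q_A = 0 ⇒ q_E = 55.75 − 0.25q_A.
Similarly q_A = 58 − 0.25q_E.
Solving the two reaction functions simultaneously: (1 − (−0.25)(−0.25))q_E = 55.75 − 0.25·58, so 0.9375q_E = 41.25 and q_E = 44.
Then q_A = 58 − 0.25·44 = 47.
P_E = 285 − 2·44 − 47 = 150.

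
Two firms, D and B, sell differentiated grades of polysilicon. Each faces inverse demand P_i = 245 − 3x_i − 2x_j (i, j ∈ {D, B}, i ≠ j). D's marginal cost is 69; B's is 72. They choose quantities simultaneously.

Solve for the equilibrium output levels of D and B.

22.1875, 21.4375

Firm D's profit: π = x_D(245 − 3x_D − 2x_B) − 69x_D.
∂π/∂x_D = 176 − 6x_D − 2x_B = 0 ⇒ x_D = 88/3 − (1/3)x_B.
Similarly x_B = 173/6 − (1/3)x_D.
Solving the two reaction functions simultaneously: (1 − (−1/3)(−1/3))x_D = 88/3 − (1/3)·(173/6), so (8/9)x_D = 355/18 and x_D = 22.1875.
Then x_B = 173/6 − (1/3)·22.1875 = 21.4375.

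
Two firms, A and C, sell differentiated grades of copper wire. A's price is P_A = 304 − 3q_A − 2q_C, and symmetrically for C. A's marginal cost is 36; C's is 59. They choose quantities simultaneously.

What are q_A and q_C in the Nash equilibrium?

Firm A's profit: π = q_A(304 − 3q_A − 2q_C) − 36q_A.
∂π/∂q_A = 268 − 6q_A − 2q_C = 0 ⇒ q_A = 134/3 − (1/3)q_C.
Similarly q_C = 245/6 − (1/3)q_A.
Solving the two reaction functions simultaneously: (1 − (−1/3)(−1/3))q_A = 134/3 − (1/3)·(245/6), so (8/9)q_A = 559/18 and q_A = 34.9375.
Then q_C = 245/6 − (1/3)·34.9375 = 29.1875.

34.9375, 29.1875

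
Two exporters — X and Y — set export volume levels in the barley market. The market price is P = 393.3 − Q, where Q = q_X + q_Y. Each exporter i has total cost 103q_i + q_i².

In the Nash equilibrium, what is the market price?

Exporter X's profit: π = q_X(393.3 − (q_X + q_Y)) − 103q_X − q_X².
∂π/∂q_X = 290.3 − 4q_X − q_Y = 0, so q_X = 72.575 − 0.25q_Y.
Setting q_X = q_Y in the reaction function: q_X = 72.575 − 0.25q_X, so q_X = 72.575 / 1.25 = 58.06.
Equilibrium price: P = 393.3 − 116.12 = 277.18.

277.18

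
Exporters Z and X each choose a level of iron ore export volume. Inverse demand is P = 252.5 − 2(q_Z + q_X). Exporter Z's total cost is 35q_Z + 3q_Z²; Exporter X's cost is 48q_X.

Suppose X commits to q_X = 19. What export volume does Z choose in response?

Exporter Z's profit: π = q_Z(252.5 − 2(q_Z + q_X)) − 35q_Z − 3q_Z².
∂π/∂q_Z = 217.5 − 10q_Z − 2q_X = 0, so q_Z = 21.75 − 0.2q_X.
At q_X = 19: q_Z = 21.75 − 0.2·19 = 17.95.

17.95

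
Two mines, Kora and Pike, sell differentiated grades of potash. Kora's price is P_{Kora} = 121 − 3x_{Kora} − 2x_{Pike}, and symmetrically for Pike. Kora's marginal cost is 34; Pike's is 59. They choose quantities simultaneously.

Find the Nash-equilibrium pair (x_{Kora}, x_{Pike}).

12.4375, 6.1875

Mine Kora's profit: π = x_{Kora}(121 − 3x_{Kora} − 2x_{Pike}) − 34x_{Kora}.
∂π/∂x_{Kora} = 87 − 6x_{Kora} − 2x_{Pike} = 0 ⇒ x_{Kora} = 14.5 − (1/3)x_{Pike}.
Similarly x_{Pike} = 31/3 − (1/3)x_{Kora}.
Solving the two reaction functions simultaneously: (1 − (−1/3)(−1/3))x_{Kora} = 14.5 − (1/3)·(31/3), so (8/9)x_{Kora} = 199/18 and x_{Kora} = 12.4375.
Then x_{Pike} = 31/3 − (1/3)·12.4375 = 6.1875.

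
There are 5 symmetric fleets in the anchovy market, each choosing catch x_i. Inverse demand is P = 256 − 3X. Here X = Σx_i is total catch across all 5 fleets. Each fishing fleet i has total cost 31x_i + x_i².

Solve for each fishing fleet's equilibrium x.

11.25

A representative fishing fleet's profit is π_i = x_i(256 − 3X) − 31x_i − x_i², with X = x_i + Σ_{j≠i} x_j.
First-order condition: 225 − 8x_i − 3Σ_{j≠i} x_j = 0.
With identical fishing fleets, set every x_j = x: then 225 − 8x − 12x = 0, i.e. x = 225/20 = 11.25.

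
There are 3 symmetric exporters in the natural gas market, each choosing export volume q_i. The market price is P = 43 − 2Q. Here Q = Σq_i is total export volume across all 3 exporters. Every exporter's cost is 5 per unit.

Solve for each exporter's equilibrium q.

4.75

A representative exporter's profit is π_i = q_i(43 − 2Q) − 5q_i, with Q = q_i + Σ_{j≠i} q_j.
First-order condition: 38 − 4q_i − 2Σ_{j≠i} q_j = 0.
Imposing symmetry (q_j = q for all j) turns Σ_{j≠i} q_j into 2q, so 38 = 8q and q = 4.75.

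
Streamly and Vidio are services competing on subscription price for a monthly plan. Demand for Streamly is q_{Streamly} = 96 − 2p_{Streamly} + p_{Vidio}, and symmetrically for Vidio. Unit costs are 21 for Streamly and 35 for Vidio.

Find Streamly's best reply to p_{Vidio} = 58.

Streamly's profit: π = (p_{Streamly} − 21)(96 − 2p_{Streamly} + p_{Vidio}).
∂π/∂p_{Streamly} = 138 − 4p_{Streamly} + p_{Vidio} = 0 ⇒ p_{Streamly} = 34.5 + 0.25p_{Vidio}.
At p_{Vidio} = 58: p_{Streamly} = 34.5 + 0.25·58 = 49.

49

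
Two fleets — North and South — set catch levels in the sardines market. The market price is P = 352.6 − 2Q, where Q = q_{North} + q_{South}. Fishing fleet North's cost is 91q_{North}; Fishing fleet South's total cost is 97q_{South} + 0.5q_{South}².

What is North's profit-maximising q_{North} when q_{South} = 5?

62.9

Fishing fleet North's profit: π = q_{North}(352.6 − 2(q_{North} + q_{South})) − 91q_{North}.
∂π/∂q_{North} = 261.6 − 4q_{North} − 2q_{South} = 0, so q_{North} = 65.4 − 0.5q_{South}.
At q_{South} = 5: q_{North} = 65.4 − 0.5·5 = 62.9.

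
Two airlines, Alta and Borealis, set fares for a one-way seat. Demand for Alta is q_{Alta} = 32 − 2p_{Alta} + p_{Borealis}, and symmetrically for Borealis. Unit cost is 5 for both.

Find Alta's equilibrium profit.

Alta's profit: π = (p_{Alta} − 5)(32 − 2p_{Alta} + p_{Borealis}).
∂π/∂p_{Alta} = 42 − 4p_{Alta} + p_{Borealis} = 0 ⇒ p_{Alta} = 10.5 + 0.25p_{Borealis}.
Setting p_{Alta} = p_{Borealis} in the reaction function: p_{Alta} = 10.5 + 0.25p_{Alta}, so p_{Alta} = 10.5 / 0.75 = 14.
q_{Alta} = 32 − 2·14 + 14 = 18.
Profit = (14 − 5)·18 = 162.

162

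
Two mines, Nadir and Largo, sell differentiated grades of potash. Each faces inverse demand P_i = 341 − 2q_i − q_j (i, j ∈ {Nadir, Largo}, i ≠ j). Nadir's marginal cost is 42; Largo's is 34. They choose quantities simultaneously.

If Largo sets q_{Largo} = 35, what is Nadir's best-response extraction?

66

Mine Nadir's profit: π = q_{Nadir}(341 − 2q_{Nadir} − q_{Largo}) − 42q_{Nadir}.
∂π/∂q_{Nadir} = 299 − 4q_{Nadir} − q_{Largo} = 0 ⇒ q_{Nadir} = 74.75 − 0.25q_{Largo}.
At q_{Largo} = 35: q_{Nadir} = 74.75 − 0.25·35 = 66.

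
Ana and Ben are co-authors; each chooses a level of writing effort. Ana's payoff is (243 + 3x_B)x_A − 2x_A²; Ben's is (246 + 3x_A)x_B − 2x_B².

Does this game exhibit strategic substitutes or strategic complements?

Expanding Ana's payoff: 243x_A + 3x_Bx_A − 2x_A².
∂π/∂x_A = 243 + 3x_B − 4x_A = 0, so x_A = 60.75 + 0.75x_B.
The best-response slope dx_A/dx_B = 0.75 > 0: the reaction function is upward-sloping, so the choices are strategic complements.

strategic complements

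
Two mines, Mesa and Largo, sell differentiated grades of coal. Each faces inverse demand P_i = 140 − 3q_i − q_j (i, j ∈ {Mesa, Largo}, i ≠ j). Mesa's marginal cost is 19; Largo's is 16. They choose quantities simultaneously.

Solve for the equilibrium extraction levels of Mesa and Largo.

17.2, 17.8

Mine Mesa's profit: π = q_{Mesa}(140 − 3q_{Mesa} − q_{Largo}) − 19q_{Mesa}.
∂π/∂q_{Mesa} = 121 − 6q_{Mesa} − q_{Largo} = 0 ⇒ q_{Mesa} = 121/6 − (1/6)q_{Largo}.
Similarly q_{Largo} = 62/3 − (1/6)q_{Mesa}.
Substituting the second reaction function into the first: q_{Mesa} = 121/6 − (1/6)(62/3 − (1/6)q_{Mesa}), which gives (35/36)q_{Mesa} = 301/18 ⇒ q_{Mesa} = 17.2.
Then q_{Largo} = 62/3 − (1/6)·17.2 = 17.8.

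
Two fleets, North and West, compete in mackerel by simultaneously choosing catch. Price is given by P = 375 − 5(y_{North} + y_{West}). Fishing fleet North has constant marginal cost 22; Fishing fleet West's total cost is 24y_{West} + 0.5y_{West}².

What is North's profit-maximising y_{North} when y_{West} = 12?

Fishing fleet North's profit: π = y_{North}(375 − 5(y_{North} + y_{West})) − 22y_{North}.
∂π/∂y_{North} = 353 − 10y_{North} − 5y_{West} = 0, so y_{North} = 35.3 − 0.5y_{West}.
At y_{West} = 12: y_{North} = 35.3 − 0.5·12 = 29.3.

29.3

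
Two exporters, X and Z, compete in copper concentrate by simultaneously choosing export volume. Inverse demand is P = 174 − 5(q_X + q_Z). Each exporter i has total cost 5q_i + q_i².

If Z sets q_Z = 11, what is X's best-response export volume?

9.5

Exporter X's profit: π = q_X(174 − 5(q_X + q_Z)) − 5q_X − q_X².
∂π/∂q_X = 169 − 12q_X − 5q_Z = 0, so q_X = 169/12 − (5/12)q_Z.
At q_Z = 11: q_X = 169/12 − (5/12)·11 = 9.5.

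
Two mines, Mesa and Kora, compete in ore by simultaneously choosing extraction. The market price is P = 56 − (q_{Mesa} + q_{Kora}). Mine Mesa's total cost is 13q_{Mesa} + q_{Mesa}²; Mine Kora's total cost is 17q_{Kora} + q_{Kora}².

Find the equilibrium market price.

Mine Mesa's profit: π = q_{Mesa}(56 − (q_{Mesa} + q_{Kora})) − 13q_{Mesa} − q_{Mesa}².
∂π/∂q_{Mesa} = 43 − 4q_{Mesa} − q_{Kora} = 0, so q_{Mesa} = 10.75 − 0.25q_{Kora}.
By the same steps for Kora: q_{Kora} = 9.75 − 0.25q_{Mesa}.
Solving the two reaction functions simultaneously: (1 − (−0.25)(−0.25))q_{Mesa} = 10.75 − 0.25·9.75, so 0.9375q_{Mesa} = 8.3125 and q_{Mesa} = 133/15.
Then q_{Kora} = 9.75 − 0.25·(133/15) = 113/15.
Equilibrium price: P = 56 − 16.4 = 39.6.

39.6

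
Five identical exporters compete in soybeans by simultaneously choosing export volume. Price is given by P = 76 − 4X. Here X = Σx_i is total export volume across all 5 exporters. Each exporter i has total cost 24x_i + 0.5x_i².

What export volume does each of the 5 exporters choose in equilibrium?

A representative exporter's profit is π_i = x_i(76 − 4X) − 24x_i − 0.5x_i², with X = x_i + Σ_{j≠i} x_j.
First-order condition: 52 − 9x_i − 4Σ_{j≠i} x_j = 0.
In a symmetric equilibrium every exporter chooses the same x, so Σ_{j≠i} x_j = 4x. The condition becomes 52 − 25x = 0, giving x = 52/25 = 2.08.

2.08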